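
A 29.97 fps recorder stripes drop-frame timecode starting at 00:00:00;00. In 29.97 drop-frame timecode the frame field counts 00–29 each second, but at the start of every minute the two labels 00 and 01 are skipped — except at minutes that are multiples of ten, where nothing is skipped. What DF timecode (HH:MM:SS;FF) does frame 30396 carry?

00:16:54;06

Each 10-minute DF block holds 10 × 60 × 30 − 9 × 2 = 17982 frames. 30396 ÷ 17982 → 1 full block, remainder 12414.
Within the partial block the first minute is 1800 frames and each further minute 1798, so 6 further minute boundaries passed. Total skipped labels = 18 × 1 + 2 × 6 = 30.
Non-drop label index = 30396 + 30 = 30426; at 30 labels/s that is 00:16:54:06, i.e. DF 00:16:54;06.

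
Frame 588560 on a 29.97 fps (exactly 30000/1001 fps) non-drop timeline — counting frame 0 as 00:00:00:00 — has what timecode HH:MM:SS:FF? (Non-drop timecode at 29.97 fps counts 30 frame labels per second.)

588560 ÷ 30 = 19618 full seconds, remainder 20 frames.
19618 s = 5 h 26 min 58 s.
Timecode: 05:26:58:20.

05:26:58:20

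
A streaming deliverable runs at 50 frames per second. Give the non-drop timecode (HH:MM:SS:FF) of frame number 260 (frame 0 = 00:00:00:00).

260 ÷ 50 = 5 full seconds, remainder 10 frames.
5 s = 0 h 0 min 5 s.
Timecode: 00:00:05:10.

00:00:05:10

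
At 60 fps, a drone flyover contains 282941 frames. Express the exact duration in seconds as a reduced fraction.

Running time = 282941 ÷ (60) = 282941 × 1/60 = 282941/60 s.

282941/60 seconds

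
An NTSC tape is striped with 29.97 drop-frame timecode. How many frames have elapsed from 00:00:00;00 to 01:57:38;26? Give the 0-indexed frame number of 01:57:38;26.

As if non-drop at 30 labels/s: (1 × 3600 + 57 × 60 + 38) × 30 + 26 = 211766.
Minute boundaries passed: 117; those not divisible by 10: 117 − 11 = 106; dropped labels = 2 × 106 = 212.
Actual frame index = 211766 − 212 = 211554.

211554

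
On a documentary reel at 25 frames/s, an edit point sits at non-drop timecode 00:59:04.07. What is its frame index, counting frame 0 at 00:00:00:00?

Total seconds to the label: (0 × 3600 + 59 × 60 + 4) = 3544.
Frame index = 3544 × 25 + 7 = 88607.

frame 88607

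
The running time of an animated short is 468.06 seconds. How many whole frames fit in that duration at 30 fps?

Frames = 468.06 × 30 = 70209/5 ≈ 14041.8000.
Complete frames: 14041.

14041 frames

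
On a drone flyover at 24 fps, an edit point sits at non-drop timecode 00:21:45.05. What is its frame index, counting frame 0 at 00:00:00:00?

Total seconds to the label: (0 × 3600 + 21 × 60 + 45) = 1305.
Frame index = 1305 × 24 + 5 = 31325.

frame 31325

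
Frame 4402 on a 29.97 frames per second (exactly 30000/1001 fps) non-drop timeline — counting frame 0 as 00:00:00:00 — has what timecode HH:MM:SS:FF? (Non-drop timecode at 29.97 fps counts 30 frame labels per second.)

00:02:26:22

4402 ÷ 30 = 146 full seconds, remainder 22 frames.
146 s = 0 h 2 min 26 s.
Timecode: 00:02:26:22.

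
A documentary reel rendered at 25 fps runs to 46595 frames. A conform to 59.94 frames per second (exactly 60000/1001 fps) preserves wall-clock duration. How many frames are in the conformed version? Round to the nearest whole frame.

Frames at target rate = 46595 × (60000/1001) / (25) = 111828000/1001 ≈ 111716.284.
Nearest whole frame: 111716.

111716 frames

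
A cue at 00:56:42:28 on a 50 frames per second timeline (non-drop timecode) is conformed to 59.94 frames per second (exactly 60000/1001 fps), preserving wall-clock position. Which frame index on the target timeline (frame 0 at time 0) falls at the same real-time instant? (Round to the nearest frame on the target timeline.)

Source frame index: (0×3600 + 56×60 + 42) × 50 + 28 = 170128.
Real time: 170128 / (50) = 85064/25 s.
Target frame: (85064/25) × (60000/1001) = 29164800/143 ≈ 203949.650 → 203950.

frame 203950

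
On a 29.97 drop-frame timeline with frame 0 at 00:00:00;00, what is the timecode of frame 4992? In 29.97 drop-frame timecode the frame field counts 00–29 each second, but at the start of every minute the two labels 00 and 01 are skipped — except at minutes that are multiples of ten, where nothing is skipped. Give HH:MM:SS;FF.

Ten DF minutes hold 17982 frames, so frame 4992 lies in block 0 (frames 0–17981) with 4992 frames into that block.
The block's first minute is 1800 frames and the rest 1798 each; 4992 frames reaches minute 2, so 0 × 18 + 2 × 2 = 4 labels have been skipped so far.
Adding those back, label number 4992 + 4 = 4996 at 30 labels/s is 166 s + 16 f = 0 h 2 min 46 s frame 16, i.e. 00:02:46;16.

00:02:46;16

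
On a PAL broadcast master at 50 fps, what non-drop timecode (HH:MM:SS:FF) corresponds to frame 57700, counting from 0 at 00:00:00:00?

57700 ÷ 50 = 1154 full seconds, remainder 0 frames.
1154 s = 0 h 19 min 14 s.
Timecode: 00:19:14:00.

00:19:14:00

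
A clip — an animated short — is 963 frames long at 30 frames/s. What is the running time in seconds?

Running time = 963 / (30) = 32.1 s.

32.1 seconds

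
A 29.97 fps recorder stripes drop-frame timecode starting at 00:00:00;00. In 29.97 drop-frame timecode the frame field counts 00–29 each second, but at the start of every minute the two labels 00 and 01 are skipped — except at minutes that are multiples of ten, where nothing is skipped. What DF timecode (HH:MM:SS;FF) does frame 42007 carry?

00:23:21;19

Each 10-minute DF block holds 10 × 60 × 30 − 9 × 2 = 17982 frames. 42007 ÷ 17982 → 2 full blocks, remainder 6043.
Within the partial block the first minute is 1800 frames and each further minute 1798, so 3 further minute boundaries passed. Total skipped labels = 18 × 2 + 2 × 3 = 42.
Non-drop label index = 42007 + 42 = 42049; at 30 labels/s that is 00:23:21:19, i.e. DF 00:23:21;19.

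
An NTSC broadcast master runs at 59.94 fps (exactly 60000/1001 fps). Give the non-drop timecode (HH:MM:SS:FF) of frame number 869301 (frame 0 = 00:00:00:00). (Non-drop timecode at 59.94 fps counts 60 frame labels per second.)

869301 ÷ 60 = 14488 full seconds, remainder 21 frames.
14488 s = 4 h 1 min 28 s.
Timecode: 04:01:28:21.

04:01:28:21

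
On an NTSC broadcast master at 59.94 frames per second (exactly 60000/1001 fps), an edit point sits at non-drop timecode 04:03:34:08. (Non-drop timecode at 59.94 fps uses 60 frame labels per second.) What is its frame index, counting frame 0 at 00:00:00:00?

frame 876848

Total seconds to the label: (4 × 3600 + 3 × 60 + 34) = 14614.
Frame index = 14614 × 60 + 8 = 876848.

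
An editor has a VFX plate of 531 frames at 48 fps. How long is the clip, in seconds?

Running time = 531 / (48) = 11.0625 s.

11.0625 seconds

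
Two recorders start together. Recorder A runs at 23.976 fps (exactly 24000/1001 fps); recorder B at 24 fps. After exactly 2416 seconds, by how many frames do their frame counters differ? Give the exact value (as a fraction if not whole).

57984/1001 frames

A emits 24000/1001 × 2416 = 57984000/1001 frames; B emits 24 × 2416 = 57984.
Difference = 57984/1001 frames (≈ 57.9261); B is ahead of A.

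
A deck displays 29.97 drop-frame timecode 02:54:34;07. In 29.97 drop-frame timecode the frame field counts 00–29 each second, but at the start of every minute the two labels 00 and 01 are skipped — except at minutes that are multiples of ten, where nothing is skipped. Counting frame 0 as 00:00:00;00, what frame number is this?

313913

As if non-drop at 30 labels/s: (2 × 3600 + 54 × 60 + 34) × 30 + 7 = 314227.
Minute boundaries passed: 174; those not divisible by 10: 174 − 17 = 157; dropped labels = 2 × 157 = 314.
Actual frame index = 314227 − 314 = 313913.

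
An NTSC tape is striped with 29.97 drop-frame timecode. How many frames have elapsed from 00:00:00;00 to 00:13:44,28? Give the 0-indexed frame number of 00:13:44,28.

24724

Complete 10-minute blocks: 1, each 17982 frames → 17982.
Remaining 3 whole minutes in the current block: 1800 + 2 × 1798 = 5396 frames.
Within the current minute: 44 × 30 + 28 − 2 = 1346 (labels ;00/;01 skipped at this minute). Total = 17982 + 5396 + 1346 = 24724.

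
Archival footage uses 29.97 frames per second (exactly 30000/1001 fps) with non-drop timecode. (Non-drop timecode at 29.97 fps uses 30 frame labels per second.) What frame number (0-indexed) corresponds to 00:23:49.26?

Total seconds to the label: (0 × 3600 + 23 × 60 + 49) = 1429.
Frame index = 1429 × 30 + 26 = 42896.

frame 42896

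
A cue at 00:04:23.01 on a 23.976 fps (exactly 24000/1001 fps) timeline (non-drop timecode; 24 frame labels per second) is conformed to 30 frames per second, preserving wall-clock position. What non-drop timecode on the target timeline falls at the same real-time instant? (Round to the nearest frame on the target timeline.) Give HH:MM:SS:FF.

00:04:23:09

Source frame index: (0×3600 + 4×60 + 23) × 24 + 1 = 6313.
Real time: 6313 / (24000/1001) = 6319313/24000 s.
Target frame: (6319313/24000) × (30) = 6319313/800 ≈ 7899.141 → 7899.
At 30 labels/s: frame 7899 → 00:04:23:09.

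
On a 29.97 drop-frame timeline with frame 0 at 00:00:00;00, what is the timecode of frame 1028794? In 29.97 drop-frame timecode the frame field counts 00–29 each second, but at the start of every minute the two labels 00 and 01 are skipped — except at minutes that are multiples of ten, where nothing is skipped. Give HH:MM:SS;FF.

09:32:07;14

Ten DF minutes hold 17982 frames, so frame 1028794 lies in block 57 (frames 1024974–1042955) with 3820 frames into that block.
The block's first minute is 1800 frames and the rest 1798 each; 3820 frames reaches minute 2, so 57 × 18 + 2 × 2 = 1030 labels have been skipped so far.
Adding those back, label number 1028794 + 1030 = 1029824 at 30 labels/s is 34327 s + 14 f = 9 h 32 min 7 s frame 14, i.e. 09:32:07;14.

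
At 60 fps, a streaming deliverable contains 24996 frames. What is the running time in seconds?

416.6 seconds

Running time = 24996 / (60) = 416.6 s.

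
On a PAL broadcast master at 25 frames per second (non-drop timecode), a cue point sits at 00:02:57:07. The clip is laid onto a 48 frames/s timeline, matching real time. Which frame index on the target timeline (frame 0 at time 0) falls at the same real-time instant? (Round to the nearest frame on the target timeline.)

Source frame index: (0×3600 + 2×60 + 57) × 25 + 7 = 4432.
Real time: 4432 / (25) = 4432/25 s.
Target frame: (4432/25) × (48) = 212736/25 ≈ 8509.440 → 8509.

frame 8509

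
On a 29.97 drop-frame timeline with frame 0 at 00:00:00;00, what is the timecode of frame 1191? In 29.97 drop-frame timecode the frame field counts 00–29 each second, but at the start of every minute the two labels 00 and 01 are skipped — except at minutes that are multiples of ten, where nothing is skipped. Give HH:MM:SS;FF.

00:00:39;21

Each 10-minute DF block holds 10 × 60 × 30 − 9 × 2 = 17982 frames. 1191 ÷ 17982 → 0 full blocks, remainder 1191.
Within the partial block the first minute is 1800 frames and each further minute 1798, so 0 further minute boundaries passed. Total skipped labels = 18 × 0 + 2 × 0 = 0.
Non-drop label index = 1191 + 0 = 1191; at 30 labels/s that is 00:00:39:21, i.e. DF 00:00:39;21.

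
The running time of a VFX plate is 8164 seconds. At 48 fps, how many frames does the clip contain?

391872 frames

Frames = 8164 × 48 = 391872.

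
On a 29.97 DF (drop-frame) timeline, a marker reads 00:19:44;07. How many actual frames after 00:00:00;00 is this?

Complete 10-minute blocks: 1, each 17982 frames → 17982.
Remaining 9 whole minutes in the current block: 1800 + 8 × 1798 = 16184 frames.
Within the current minute: 44 × 30 + 7 − 2 = 1325 (labels ;00/;01 skipped at this minute). Total = 17982 + 16184 + 1325 = 35491.

35491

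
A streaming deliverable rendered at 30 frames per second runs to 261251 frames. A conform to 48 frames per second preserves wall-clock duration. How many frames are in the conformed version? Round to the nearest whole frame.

418002 frames

Frames at target rate = 261251 × (48) / (30) = 2090008/5 ≈ 418001.600.
Nearest whole frame: 418002.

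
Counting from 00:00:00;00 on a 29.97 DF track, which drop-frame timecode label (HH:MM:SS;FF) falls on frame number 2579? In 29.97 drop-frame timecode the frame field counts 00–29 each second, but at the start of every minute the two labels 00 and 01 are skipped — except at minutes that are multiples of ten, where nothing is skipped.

Each 10-minute DF block holds 10 × 60 × 30 − 9 × 2 = 17982 frames. 2579 ÷ 17982 → 0 full blocks, remainder 2579.
Within the partial block the first minute is 1800 frames and each further minute 1798, so 1 further minute boundary passed. Total skipped labels = 18 × 0 + 2 × 1 = 2.
Non-drop label index = 2579 + 2 = 2581; at 30 labels/s that is 00:01:26:01, i.e. DF 00:01:26;01.

00:01:26;01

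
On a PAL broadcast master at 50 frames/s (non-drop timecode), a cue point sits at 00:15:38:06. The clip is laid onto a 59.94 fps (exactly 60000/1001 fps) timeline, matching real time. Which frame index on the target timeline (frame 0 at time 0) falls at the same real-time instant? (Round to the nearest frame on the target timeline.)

frame 56231

Source frame index: (0×3600 + 15×60 + 38) × 50 + 6 = 46906.
Real time: 46906 / (50) = 23453/25 s.
Target frame: (23453/25) × (60000/1001) = 56287200/1001 ≈ 56230.969 → 56231.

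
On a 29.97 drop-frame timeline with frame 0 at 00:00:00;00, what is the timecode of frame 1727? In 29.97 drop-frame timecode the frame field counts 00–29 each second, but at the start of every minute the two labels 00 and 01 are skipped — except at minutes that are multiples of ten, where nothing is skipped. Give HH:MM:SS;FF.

Each 10-minute DF block holds 10 × 60 × 30 − 9 × 2 = 17982 frames. 1727 ÷ 17982 → 0 full blocks, remainder 1727.
Within the partial block the first minute is 1800 frames and each further minute 1798, so 0 further minute boundaries passed. Total skipped labels = 18 × 0 + 2 × 0 = 0.
Non-drop label index = 1727 + 0 = 1727; at 30 labels/s that is 00:00:57:17, i.e. DF 00:00:57;17.

00:00:57;17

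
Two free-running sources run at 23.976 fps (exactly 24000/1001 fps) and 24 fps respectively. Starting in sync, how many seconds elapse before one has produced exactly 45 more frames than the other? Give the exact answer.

The gap grows by |24 − 24000/1001| = 24/1001 frames per second.
Time for a 45-frame gap: 45 ÷ (24/1001) = 1876.875 s.

1876.875 seconds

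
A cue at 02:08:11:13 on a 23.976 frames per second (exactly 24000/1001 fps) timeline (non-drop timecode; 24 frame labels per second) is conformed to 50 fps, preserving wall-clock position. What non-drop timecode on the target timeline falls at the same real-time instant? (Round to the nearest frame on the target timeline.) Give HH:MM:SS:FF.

02:08:19:12

Source frame index: (2×3600 + 8×60 + 11) × 24 + 13 = 184597.
Real time: 184597 / (24000/1001) = 184781597/24000 s.
Target frame: (184781597/24000) × (50) = 184781597/480 ≈ 384961.660 → 384962.
At 50 labels/s: frame 384962 → 02:08:19:12.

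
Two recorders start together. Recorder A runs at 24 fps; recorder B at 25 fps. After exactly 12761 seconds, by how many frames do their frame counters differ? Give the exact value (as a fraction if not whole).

12761 frames

A emits 24 × 12761 = 306264 frames; B emits 25 × 12761 = 319025.
Difference = 12761 frames; B is ahead of A.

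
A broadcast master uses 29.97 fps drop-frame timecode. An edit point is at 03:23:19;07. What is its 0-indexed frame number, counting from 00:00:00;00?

365611

Complete 10-minute blocks: 20, each 17982 frames → 359640.
Remaining 3 whole minutes in the current block: 1800 + 2 × 1798 = 5396 frames.
Within the current minute: 19 × 30 + 7 − 2 = 575 (labels ;00/;01 skipped at this minute). Total = 359640 + 5396 + 575 = 365611.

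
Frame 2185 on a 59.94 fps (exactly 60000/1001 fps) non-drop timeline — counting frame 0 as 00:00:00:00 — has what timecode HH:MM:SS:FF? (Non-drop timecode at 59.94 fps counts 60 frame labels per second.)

2185 ÷ 60 = 36 full seconds, remainder 25 frames.
36 s = 0 h 0 min 36 s.
Timecode: 00:00:36:25.

00:00:36:25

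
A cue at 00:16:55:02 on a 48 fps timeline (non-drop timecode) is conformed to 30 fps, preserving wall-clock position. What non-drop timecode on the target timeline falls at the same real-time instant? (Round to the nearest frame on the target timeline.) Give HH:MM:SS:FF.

00:16:55:01

Source frame index: (0×3600 + 16×60 + 55) × 48 + 2 = 48722.
Real time: 48722 / (48) = 24361/24 s.
Target frame: (24361/24) × (30) = 121805/4 ≈ 30451.250 → 30451.
At 30 labels/s: frame 30451 → 00:16:55:01.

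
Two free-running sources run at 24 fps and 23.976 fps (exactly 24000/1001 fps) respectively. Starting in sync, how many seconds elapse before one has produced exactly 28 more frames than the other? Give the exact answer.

The gap grows by |24000/1001 − 24| = 24/1001 frames per second.
Time for a 28-frame gap: 28 ÷ (24/1001) = 7007/6 s.

7007/6 seconds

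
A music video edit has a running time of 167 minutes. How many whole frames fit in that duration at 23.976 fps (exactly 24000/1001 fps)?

240239 frames

167 min = 10020 s.
Frames = 10020 × 24000/1001 = 240480000/1001 ≈ 240239.7602.
Complete frames: 240239.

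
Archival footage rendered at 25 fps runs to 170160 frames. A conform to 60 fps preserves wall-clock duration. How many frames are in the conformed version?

Target frames = source frames × (target rate / source rate) = 170160 × (60)/(25) = 170160 × 12/5 = 408384.

408384 frames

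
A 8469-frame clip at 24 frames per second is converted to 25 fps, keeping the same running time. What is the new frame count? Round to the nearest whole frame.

Frames at target rate = 8469 × (25) / (24) = 70575/8 ≈ 8821.875.
Nearest whole frame: 8822.

8822 frames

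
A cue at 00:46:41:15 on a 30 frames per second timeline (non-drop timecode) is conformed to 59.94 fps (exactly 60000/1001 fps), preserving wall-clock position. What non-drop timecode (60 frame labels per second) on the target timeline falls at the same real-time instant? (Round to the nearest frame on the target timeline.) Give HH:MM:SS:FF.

Source frame index: (0×3600 + 46×60 + 41) × 30 + 15 = 84045.
Real time: 84045 / (30) = 5603/2 s.
Target frame: (5603/2) × (60000/1001) = 12930000/77 ≈ 167922.078 → 167922.
At 60 labels/s: frame 167922 → 00:46:38:42.

00:46:38:42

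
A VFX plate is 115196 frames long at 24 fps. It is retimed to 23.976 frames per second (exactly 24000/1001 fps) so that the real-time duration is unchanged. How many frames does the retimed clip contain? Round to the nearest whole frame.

Frames at target rate = 115196 × (24000/1001) / (24) = 115196000/1001 ≈ 115080.919.
Nearest whole frame: 115081.

115081 frames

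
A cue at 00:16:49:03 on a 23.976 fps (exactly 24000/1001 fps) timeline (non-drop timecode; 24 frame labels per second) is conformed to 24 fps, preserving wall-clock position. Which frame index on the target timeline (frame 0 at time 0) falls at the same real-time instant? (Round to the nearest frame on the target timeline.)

Source frame index: (0×3600 + 16×60 + 49) × 24 + 3 = 24219.
Real time: 24219 / (24000/1001) = 8081073/8000 s.
Target frame: (8081073/8000) × (24) = 24243219/1000 ≈ 24243.219 → 24243.

frame 24243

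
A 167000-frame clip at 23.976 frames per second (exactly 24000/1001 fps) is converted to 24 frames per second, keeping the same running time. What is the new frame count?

Target frames = source frames × (target rate / source rate) = 167000 × (24)/(24000/1001) = 167000 × 1001/1000 = 167167.

167167 frames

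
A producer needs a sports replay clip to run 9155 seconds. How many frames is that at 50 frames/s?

Frames = 9155 × 50 = 457750.

457750 frames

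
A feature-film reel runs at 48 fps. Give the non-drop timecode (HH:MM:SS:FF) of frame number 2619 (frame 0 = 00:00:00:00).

00:00:54:27

2619 ÷ 48 = 54 full seconds, remainder 27 frames.
54 s = 0 h 0 min 54 s.
Timecode: 00:00:54:27.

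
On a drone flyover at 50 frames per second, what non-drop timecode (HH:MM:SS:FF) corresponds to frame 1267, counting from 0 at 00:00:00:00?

00:00:25:17

1267 ÷ 50 = 25 full seconds, remainder 17 frames.
25 s = 0 h 0 min 25 s.
Timecode: 00:00:25:17.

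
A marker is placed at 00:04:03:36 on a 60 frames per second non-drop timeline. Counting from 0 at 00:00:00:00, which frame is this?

14616

Total seconds to the label: (0 × 3600 + 4 × 60 + 3) = 243.
Frame index = 243 × 60 + 36 = 14616.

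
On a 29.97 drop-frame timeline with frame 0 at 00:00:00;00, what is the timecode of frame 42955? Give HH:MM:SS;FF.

00:23:53;07

Ten DF minutes hold 17982 frames, so frame 42955 lies in block 2 (frames 35964–53945) with 6991 frames into that block.
The block's first minute is 1800 frames and the rest 1798 each; 6991 frames reaches minute 3, so 2 × 18 + 3 × 2 = 42 labels have been skipped so far.
Adding those back, label number 42955 + 42 = 42997 at 30 labels/s is 1433 s + 7 f = 0 h 23 min 53 s frame 7, i.e. 00:23:53;07.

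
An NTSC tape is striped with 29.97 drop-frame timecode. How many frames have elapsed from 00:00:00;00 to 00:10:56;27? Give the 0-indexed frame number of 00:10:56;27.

19689

Complete 10-minute blocks: 1, each 17982 frames → 17982.
Remaining 0 whole minutes in the current block: 0 frames.
Within the current minute: 56 × 30 + 27 = 1707. Total = 17982 + 0 + 1707 = 19689.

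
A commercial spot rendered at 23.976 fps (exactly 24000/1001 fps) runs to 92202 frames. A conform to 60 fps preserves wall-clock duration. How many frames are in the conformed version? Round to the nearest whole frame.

230736 frames

Frames at target rate = 92202 × (60) / (24000/1001) = 46147101/200 ≈ 230735.505.
Nearest whole frame: 230736.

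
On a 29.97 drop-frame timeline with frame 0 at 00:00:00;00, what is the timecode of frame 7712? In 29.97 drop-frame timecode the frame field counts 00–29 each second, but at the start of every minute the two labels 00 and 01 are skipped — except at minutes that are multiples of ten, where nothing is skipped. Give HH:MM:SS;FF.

00:04:17;10

Each 10-minute DF block holds 10 × 60 × 30 − 9 × 2 = 17982 frames. 7712 ÷ 17982 → 0 full blocks, remainder 7712.
Within the partial block the first minute is 1800 frames and each further minute 1798, so 4 further minute boundaries passed. Total skipped labels = 18 × 0 + 2 × 4 = 8.
Non-drop label index = 7712 + 8 = 7720; at 30 labels/s that is 00:04:17:10, i.e. DF 00:04:17;10.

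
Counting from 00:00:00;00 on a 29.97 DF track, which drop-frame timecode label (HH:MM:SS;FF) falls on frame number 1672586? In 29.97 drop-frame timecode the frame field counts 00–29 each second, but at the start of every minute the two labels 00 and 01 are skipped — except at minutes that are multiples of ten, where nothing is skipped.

Each 10-minute DF block holds 10 × 60 × 30 − 9 × 2 = 17982 frames. 1672586 ÷ 17982 → 93 full blocks, remainder 260.
Within the partial block the first minute is 1800 frames and each further minute 1798, so 0 further minute boundaries passed. Total skipped labels = 18 × 93 + 2 × 0 = 1674.
Non-drop label index = 1672586 + 1674 = 1674260; at 30 labels/s that is 15:30:08:20, i.e. DF 15:30:08;20.

15:30:08;20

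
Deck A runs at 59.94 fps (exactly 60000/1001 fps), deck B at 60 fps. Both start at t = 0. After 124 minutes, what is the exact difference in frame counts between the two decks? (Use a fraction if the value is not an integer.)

446400/1001 frames

124 min = 7440 s.
A emits 60000/1001 × 7440 = 446400000/1001 frames; B emits 60 × 7440 = 446400.
Difference = 446400/1001 frames (≈ 445.9540); B is ahead of A.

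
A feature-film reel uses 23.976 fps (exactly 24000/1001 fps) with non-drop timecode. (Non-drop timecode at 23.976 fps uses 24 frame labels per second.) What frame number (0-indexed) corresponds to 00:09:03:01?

frame 13033

Total seconds to the label: (0 × 3600 + 9 × 60 + 3) = 543.
Frame index = 543 × 24 + 1 = 13033.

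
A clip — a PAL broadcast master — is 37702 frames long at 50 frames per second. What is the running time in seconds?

754.04 seconds

Running time = 37702 / (50) = 754.04 s.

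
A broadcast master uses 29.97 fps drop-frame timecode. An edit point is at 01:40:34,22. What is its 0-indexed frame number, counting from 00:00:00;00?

180862

As if non-drop at 30 labels/s: (1 × 3600 + 40 × 60 + 34) × 30 + 22 = 181042.
Minute boundaries passed: 100; those not divisible by 10: 100 − 10 = 90; dropped labels = 2 × 90 = 180.
Actual frame index = 181042 − 180 = 180862.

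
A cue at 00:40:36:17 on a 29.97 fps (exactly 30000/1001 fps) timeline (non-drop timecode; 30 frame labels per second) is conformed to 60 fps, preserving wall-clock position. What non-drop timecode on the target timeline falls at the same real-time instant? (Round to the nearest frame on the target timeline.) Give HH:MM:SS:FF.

Source frame index: (0×3600 + 40×60 + 36) × 30 + 17 = 73097.
Real time: 73097 / (30000/1001) = 73170097/30000 s.
Target frame: (73170097/30000) × (60) = 73170097/500 ≈ 146340.194 → 146340.
At 60 labels/s: frame 146340 → 00:40:39:00.

00:40:39:00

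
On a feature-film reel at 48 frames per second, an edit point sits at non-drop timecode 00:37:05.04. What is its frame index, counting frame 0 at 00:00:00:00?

frame 106804

Total seconds to the label: (0 × 3600 + 37 × 60 + 5) = 2225.
Frame index = 2225 × 48 + 4 = 106804.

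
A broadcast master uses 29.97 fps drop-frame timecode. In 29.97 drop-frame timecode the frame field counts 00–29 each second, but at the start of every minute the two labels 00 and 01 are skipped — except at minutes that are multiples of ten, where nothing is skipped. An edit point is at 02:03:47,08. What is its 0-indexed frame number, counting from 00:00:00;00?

As if non-drop at 30 labels/s: (2 × 3600 + 3 × 60 + 47) × 30 + 8 = 222818.
Minute boundaries passed: 123; those not divisible by 10: 123 − 12 = 111; dropped labels = 2 × 111 = 222.
Actual frame index = 222818 − 222 = 222596.

222596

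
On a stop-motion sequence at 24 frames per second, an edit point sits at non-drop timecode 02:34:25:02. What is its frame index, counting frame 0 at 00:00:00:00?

Total seconds to the label: (2 × 3600 + 34 × 60 + 25) = 9265.
Frame index = 9265 × 24 + 2 = 222362.

frame 222362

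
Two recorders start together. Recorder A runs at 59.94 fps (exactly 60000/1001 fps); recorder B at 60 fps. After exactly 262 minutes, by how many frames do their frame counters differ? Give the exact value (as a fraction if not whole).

262 min = 15720 s.
A emits 60000/1001 × 15720 = 943200000/1001 frames; B emits 60 × 15720 = 943200.
Difference = 943200/1001 frames (≈ 942.2577); B is ahead of A.

943200/1001 frames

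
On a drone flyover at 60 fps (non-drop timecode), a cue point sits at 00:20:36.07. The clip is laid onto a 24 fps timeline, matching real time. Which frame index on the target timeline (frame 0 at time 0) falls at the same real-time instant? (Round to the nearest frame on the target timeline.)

Source frame index: (0×3600 + 20×60 + 36) × 60 + 7 = 74167.
Real time: 74167 / (60) = 74167/60 s.
Target frame: (74167/60) × (24) = 148334/5 ≈ 29666.800 → 29667.

frame 29667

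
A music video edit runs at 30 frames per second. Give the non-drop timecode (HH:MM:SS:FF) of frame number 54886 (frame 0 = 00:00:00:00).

00:30:29:16

54886 ÷ 30 = 1829 full seconds, remainder 16 frames.
1829 s = 0 h 30 min 29 s.
Timecode: 00:30:29:16.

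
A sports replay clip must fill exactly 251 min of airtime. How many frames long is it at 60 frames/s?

903600 frames

251 min = 15060 s.
Frames = 15060 × 60 = 903600.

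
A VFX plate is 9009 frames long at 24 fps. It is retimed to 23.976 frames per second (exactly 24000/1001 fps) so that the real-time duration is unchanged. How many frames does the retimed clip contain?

Target frames = source frames × (target rate / source rate) = 9009 × (24000/1001)/(24) = 9009 × 1000/1001 = 9000.

9000 frames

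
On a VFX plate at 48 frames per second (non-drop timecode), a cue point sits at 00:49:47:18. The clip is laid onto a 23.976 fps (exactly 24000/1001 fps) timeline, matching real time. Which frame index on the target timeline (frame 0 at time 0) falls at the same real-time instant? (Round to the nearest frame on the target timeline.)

Source frame index: (0×3600 + 49×60 + 47) × 48 + 18 = 143394.
Real time: 143394 / (48) = 23899/8 s.
Target frame: (23899/8) × (24000/1001) = 71697000/1001 ≈ 71625.375 → 71625.

frame 71625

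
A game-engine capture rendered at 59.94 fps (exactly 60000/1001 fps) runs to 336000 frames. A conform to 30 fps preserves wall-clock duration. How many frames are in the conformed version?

168168 frames

Target frames = source frames × (target rate / source rate) = 336000 × (30)/(60000/1001) = 336000 × 1001/2000 = 168168.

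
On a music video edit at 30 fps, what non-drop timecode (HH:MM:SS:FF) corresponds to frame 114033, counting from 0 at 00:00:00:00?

01:03:21:03

114033 ÷ 30 = 3801 full seconds, remainder 3 frames.
3801 s = 1 h 3 min 21 s.
Timecode: 01:03:21:03.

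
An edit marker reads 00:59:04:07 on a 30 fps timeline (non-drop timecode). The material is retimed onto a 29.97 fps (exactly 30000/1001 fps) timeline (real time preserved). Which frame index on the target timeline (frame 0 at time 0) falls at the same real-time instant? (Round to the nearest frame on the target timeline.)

Source frame index: (0×3600 + 59×60 + 4) × 30 + 7 = 106327.
Real time: 106327 / (30) = 106327/30 s.
Target frame: (106327/30) × (30000/1001) = 8179000/77 ≈ 106220.779 → 106221.

frame 106221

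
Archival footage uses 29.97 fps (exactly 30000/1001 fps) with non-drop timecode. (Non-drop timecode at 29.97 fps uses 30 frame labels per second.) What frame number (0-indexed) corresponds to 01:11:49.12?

frame 129282

Total seconds to the label: (1 × 3600 + 11 × 60 + 49) = 4309.
Frame index = 4309 × 30 + 12 = 129282.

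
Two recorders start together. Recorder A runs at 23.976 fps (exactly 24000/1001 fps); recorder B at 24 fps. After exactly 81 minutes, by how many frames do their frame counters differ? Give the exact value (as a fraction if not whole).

81 min = 4860 s.
A emits 24000/1001 × 4860 = 116640000/1001 frames; B emits 24 × 4860 = 116640.
Difference = 116640/1001 frames (≈ 116.5235); B is ahead of A.

116640/1001 frames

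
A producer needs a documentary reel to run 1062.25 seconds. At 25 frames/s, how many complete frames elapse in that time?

26556 frames

Frames = 1062.25 × 25 = 106225/4 ≈ 26556.2500.
Complete frames: 26556.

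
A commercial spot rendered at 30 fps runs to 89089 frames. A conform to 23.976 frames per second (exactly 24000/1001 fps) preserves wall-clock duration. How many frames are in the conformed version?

71200 frames

Target frames = source frames × (target rate / source rate) = 89089 × (24000/1001)/(30) = 89089 × 800/1001 = 71200.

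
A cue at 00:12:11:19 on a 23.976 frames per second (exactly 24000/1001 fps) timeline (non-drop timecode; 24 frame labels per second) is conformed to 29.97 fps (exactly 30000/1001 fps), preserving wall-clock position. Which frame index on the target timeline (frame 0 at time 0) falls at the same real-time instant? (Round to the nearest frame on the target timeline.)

frame 21954

Source frame index: (0×3600 + 12×60 + 11) × 24 + 19 = 17563.
Real time: 17563 / (24000/1001) = 17580563/24000 s.
Target frame: (17580563/24000) × (30000/1001) = 87815/4 ≈ 21953.750 → 21954.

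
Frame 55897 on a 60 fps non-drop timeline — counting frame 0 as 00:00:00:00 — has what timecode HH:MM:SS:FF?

55897 ÷ 60 = 931 full seconds, remainder 37 frames.
931 s = 0 h 15 min 31 s.
Timecode: 00:15:31:37.

00:15:31:37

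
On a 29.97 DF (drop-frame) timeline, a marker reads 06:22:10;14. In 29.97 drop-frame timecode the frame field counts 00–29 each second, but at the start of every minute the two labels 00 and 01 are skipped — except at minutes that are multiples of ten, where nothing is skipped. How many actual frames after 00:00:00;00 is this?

Complete 10-minute blocks: 38, each 17982 frames → 683316.
Remaining 2 whole minutes in the current block: 1800 + 1 × 1798 = 3598 frames.
Within the current minute: 10 × 30 + 14 − 2 = 312 (labels ;00/;01 skipped at this minute). Total = 683316 + 3598 + 312 = 687226.

687226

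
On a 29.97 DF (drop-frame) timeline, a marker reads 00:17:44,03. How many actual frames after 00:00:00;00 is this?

Complete 10-minute blocks: 1, each 17982 frames → 17982.
Remaining 7 whole minutes in the current block: 1800 + 6 × 1798 = 12588 frames.
Within the current minute: 44 × 30 + 3 − 2 = 1321 (labels ;00/;01 skipped at this minute). Total = 17982 + 12588 + 1321 = 31891.

31891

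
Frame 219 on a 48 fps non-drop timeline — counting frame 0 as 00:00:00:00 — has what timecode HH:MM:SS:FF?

219 ÷ 48 = 4 full seconds, remainder 27 frames.
4 s = 0 h 0 min 4 s.
Timecode: 00:00:04:27.

00:00:04:27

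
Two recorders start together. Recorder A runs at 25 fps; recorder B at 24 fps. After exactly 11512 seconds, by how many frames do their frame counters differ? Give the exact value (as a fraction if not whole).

11512 frames

A emits 25 × 11512 = 287800 frames; B emits 24 × 11512 = 276288.
Difference = 11512 frames; B is behind A.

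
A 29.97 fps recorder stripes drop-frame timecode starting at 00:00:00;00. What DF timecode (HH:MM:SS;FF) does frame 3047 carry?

00:01:41;19

Ten DF minutes hold 17982 frames, so frame 3047 lies in block 0 (frames 0–17981) with 3047 frames into that block.
The block's first minute is 1800 frames and the rest 1798 each; 3047 frames reaches minute 1, so 0 × 18 + 1 × 2 = 2 labels have been skipped so far.
Adding those back, label number 3047 + 2 = 3049 at 30 labels/s is 101 s + 19 f = 0 h 1 min 41 s frame 19, i.e. 00:01:41;19.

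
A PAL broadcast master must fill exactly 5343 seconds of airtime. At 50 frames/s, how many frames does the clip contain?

Frames = 5343 × 50 = 267150.

267150 frames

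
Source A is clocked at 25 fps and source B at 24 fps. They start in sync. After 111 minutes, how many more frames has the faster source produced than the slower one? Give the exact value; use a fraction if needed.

111 min = 6660 s.
A emits 25 × 6660 = 166500 frames; B emits 24 × 6660 = 159840.
Difference = 6660 frames; B is behind A.

6660 frames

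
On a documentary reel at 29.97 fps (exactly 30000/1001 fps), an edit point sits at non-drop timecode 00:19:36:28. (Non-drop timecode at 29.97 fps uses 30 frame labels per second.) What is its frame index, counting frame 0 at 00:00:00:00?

frame 35308

Total seconds to the label: (0 × 3600 + 19 × 60 + 36) = 1176.
Frame index = 1176 × 30 + 28 = 35308.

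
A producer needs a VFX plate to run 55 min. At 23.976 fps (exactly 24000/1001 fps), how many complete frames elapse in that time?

55 min = 3300 s.
Frames = 3300 × 24000/1001 = 7200000/91 ≈ 79120.8791.
Complete frames: 79120.

79120 frames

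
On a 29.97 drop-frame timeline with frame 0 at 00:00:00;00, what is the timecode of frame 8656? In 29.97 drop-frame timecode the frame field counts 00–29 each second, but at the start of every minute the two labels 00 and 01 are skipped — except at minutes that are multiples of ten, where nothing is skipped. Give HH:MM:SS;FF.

00:04:48;24

Each 10-minute DF block holds 10 × 60 × 30 − 9 × 2 = 17982 frames. 8656 ÷ 17982 → 0 full blocks, remainder 8656.
Within the partial block the first minute is 1800 frames and each further minute 1798, so 4 further minute boundaries passed. Total skipped labels = 18 × 0 + 2 × 4 = 8.
Non-drop label index = 8656 + 8 = 8664; at 30 labels/s that is 00:04:48:24, i.e. DF 00:04:48;24.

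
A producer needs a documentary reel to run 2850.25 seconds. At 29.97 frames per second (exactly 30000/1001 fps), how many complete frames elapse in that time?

Frames = 2850.25 × 30000/1001 = 6577500/77 ≈ 85422.0779.
Complete frames: 85422.

85422 frames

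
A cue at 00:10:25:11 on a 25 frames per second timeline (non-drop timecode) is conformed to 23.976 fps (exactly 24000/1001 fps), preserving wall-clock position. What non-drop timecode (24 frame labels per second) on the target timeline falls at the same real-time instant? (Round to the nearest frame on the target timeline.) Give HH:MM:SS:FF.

Source frame index: (0×3600 + 10×60 + 25) × 25 + 11 = 15636.
Real time: 15636 / (25) = 15636/25 s.
Target frame: (15636/25) × (24000/1001) = 15010560/1001 ≈ 14995.564 → 14996.
At 24 labels/s: frame 14996 → 00:10:24:20.

00:10:24:20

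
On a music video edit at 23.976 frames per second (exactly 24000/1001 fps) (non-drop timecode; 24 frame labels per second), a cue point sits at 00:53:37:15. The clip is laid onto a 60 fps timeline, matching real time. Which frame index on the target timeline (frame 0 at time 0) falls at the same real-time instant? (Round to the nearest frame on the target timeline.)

frame 193251

Source frame index: (0×3600 + 53×60 + 37) × 24 + 15 = 77223.
Real time: 77223 / (24000/1001) = 25766741/8000 s.
Target frame: (25766741/8000) × (60) = 77300223/400 ≈ 193250.557 → 193251.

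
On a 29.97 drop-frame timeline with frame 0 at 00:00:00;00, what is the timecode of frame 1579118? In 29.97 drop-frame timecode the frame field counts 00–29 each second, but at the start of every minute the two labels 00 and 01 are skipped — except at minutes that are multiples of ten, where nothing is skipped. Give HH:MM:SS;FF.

Each 10-minute DF block holds 10 × 60 × 30 − 9 × 2 = 17982 frames. 1579118 ÷ 17982 → 87 full blocks, remainder 14684.
Within the partial block the first minute is 1800 frames and each further minute 1798, so 8 further minute boundaries passed. Total skipped labels = 18 × 87 + 2 × 8 = 1582.
Non-drop label index = 1579118 + 1582 = 1580700; at 30 labels/s that is 14:38:10:00, i.e. DF 14:38:10;00.

14:38:10;00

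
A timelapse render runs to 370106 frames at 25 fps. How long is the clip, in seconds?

Running time = 370106 / (25) = 14804.24 s.

14804.24 seconds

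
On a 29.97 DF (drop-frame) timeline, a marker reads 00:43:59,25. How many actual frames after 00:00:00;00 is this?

Complete 10-minute blocks: 4, each 17982 frames → 71928.
Remaining 3 whole minutes in the current block: 1800 + 2 × 1798 = 5396 frames.
Within the current minute: 59 × 30 + 25 − 2 = 1793 (labels ;00/;01 skipped at this minute). Total = 71928 + 5396 + 1793 = 79117.

79117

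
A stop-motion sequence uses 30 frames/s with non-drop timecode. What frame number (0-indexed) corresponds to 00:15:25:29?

Total seconds to the label: (0 × 3600 + 15 × 60 + 25) = 925.
Frame index = 925 × 30 + 29 = 27779.

27779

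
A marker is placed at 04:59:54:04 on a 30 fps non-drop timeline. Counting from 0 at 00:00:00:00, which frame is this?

frame 539824

Total seconds to the label: (4 × 3600 + 59 × 60 + 54) = 17994.
Frame index = 17994 × 30 + 4 = 539824.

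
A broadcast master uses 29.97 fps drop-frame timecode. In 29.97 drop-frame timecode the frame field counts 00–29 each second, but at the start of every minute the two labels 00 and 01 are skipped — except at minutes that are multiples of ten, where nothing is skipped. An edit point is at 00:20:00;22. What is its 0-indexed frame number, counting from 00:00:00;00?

35986

Complete 10-minute blocks: 2, each 17982 frames → 35964.
Remaining 0 whole minutes in the current block: 0 frames.
Within the current minute: 0 × 30 + 22 = 22. Total = 35964 + 0 + 22 = 35986.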